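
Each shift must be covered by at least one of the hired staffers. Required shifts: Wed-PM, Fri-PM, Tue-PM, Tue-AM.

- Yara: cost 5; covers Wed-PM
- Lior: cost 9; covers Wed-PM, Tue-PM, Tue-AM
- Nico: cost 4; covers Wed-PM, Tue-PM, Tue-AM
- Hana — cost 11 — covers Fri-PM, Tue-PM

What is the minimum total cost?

Choose Nico and Hana: together they cover Wed-PM, Fri-PM, Tue-PM, Tue-AM — every shift.
Total cost: 4 + 11 = 15.
No cover costs less than 15.

15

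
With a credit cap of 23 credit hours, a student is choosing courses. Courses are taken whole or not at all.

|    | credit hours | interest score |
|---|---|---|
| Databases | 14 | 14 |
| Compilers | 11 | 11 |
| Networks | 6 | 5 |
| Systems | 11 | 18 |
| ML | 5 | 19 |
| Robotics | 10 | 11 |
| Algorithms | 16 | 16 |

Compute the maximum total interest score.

This is a 0-1 knapsack instance.
Allowing fractional choices, the relaxed optimum would be about 44.7, but courses are indivisible.
Systems + ML: credit hours 11 + 5 = 16 ≤ 23, interest score 18 + 19 = 37.
Networks + Systems + ML: credit hours 6 + 11 + 5 = 22 ≤ 23, interest score 5 + 18 + 19 = 42.
Networks + ML + Robotics: credit hours 6 + 5 + 10 = 21 ≤ 23, interest score 5 + 19 + 11 = 35.
Best is Networks, Systems, and ML with total interest score 42.

42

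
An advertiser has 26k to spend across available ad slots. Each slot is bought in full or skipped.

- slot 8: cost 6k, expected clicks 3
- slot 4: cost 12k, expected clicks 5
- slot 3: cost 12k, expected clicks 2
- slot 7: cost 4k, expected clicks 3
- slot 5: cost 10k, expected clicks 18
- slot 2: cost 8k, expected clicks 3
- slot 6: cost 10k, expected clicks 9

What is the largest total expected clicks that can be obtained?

30

Treat it as a binary knapsack problem.
Take slot 7, slot 5, and slot 6: cost 4 + 10 + 10 = 24 ≤ 26, expected clicks 3 + 18 + 9 = 30.
No feasible combination exceeds this.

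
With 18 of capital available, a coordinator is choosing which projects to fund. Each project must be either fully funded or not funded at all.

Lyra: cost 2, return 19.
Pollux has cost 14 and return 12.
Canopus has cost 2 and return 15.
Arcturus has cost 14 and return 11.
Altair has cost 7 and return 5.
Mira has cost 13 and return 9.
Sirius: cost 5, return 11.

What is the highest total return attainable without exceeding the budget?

50

This is a 0-1 knapsack instance.
Allowing fractional choices, the relaxed optimum would be about 52.7, but projects are indivisible.
Lyra + Canopus + Altair + Sirius: cost 2 + 2 + 7 + 5 = 16 ≤ 18, return 19 + 15 + 5 + 11 = 50.
Lyra + Pollux + Canopus: cost 2 + 14 + 2 = 18 ≤ 18, return 19 + 12 + 15 = 46.
Best is Lyra, Canopus, Altair, and Sirius with total return 50.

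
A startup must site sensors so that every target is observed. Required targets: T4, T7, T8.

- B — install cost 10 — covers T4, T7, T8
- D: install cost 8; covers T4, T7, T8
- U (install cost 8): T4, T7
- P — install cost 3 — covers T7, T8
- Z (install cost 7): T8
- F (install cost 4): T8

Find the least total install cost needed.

The greedy cost-per-new-target heuristic would pick P and D for 11, but a cheaper cover exists.
D alone covers T4, T7, T8 — every target.
Total install cost: 8.
No cover costs less than 8.

8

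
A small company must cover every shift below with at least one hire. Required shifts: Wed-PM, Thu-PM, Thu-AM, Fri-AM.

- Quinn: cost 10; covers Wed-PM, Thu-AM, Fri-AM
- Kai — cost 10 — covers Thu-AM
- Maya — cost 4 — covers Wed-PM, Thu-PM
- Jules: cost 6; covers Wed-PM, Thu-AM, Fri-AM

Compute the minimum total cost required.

Choose Maya and Jules: together they cover Wed-PM, Thu-PM, Thu-AM, Fri-AM — every shift.
Total cost: 4 + 6 = 10.
No cover costs less than 10.

10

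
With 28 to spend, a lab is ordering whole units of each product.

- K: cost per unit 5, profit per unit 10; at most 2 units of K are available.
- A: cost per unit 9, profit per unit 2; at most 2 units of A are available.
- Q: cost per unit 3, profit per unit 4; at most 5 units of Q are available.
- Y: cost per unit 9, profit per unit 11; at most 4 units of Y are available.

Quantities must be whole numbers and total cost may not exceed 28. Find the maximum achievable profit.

43

This is a bounded integer knapsack.
2×K and 2×Y: cost 28 ≤ 28, profit 2·10 + 2·11 = 42.
2×K, 3×Q, and 1×Y: cost 28 ≤ 28, profit 2·10 + 3·4 + 1·11 = 43.
Best is 43.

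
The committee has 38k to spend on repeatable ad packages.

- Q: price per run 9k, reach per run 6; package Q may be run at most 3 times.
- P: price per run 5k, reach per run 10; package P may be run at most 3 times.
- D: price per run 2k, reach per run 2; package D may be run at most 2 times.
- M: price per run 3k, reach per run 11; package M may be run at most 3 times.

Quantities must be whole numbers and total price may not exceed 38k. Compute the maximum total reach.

M has the best ratio (11/3); taking only M gives at most 3×11 = 33 (stopped by the supply cap of 3).
Mixing does better — 1×Q, 3×P, 2×D, and 3×M: price 37 ≤ 38, reach 1·6 + 3·10 + 2·2 + 3·11 = 73.

73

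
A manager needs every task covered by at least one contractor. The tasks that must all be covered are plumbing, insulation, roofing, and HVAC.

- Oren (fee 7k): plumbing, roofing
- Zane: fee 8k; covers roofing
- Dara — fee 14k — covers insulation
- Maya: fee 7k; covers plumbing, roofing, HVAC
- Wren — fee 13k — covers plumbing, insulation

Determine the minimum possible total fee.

Choose Maya and Wren: together they cover plumbing, insulation, roofing, HVAC — every task.
Total fee: 7 + 13 = 20.
No cover costs less than 20.

20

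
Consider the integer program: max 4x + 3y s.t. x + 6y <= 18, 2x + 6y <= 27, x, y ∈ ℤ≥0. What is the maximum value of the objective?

(x,y)=(13,0) is feasible, giving 52.
(x,y)=(12,0) is feasible, giving 48.
The best lattice point is (13,0), giving 52.

52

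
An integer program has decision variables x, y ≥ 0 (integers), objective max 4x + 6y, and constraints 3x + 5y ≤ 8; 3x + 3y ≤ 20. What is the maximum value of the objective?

10

The continuous relaxation peaks at (2.67, 0) with value 10.67; rounding to a feasible lattice point costs some objective.
(x,y)=(1,1): 3·1+5·1=8≤8, 3·1+3·1=6≤20, objective 10.
(x,y)=(2,0): 3·2+5·0=6≤8, 3·2+3·0=6≤20, objective 8.
(x,y)=(0,1): 3·0+5·1=5≤8, 3·0+3·1=3≤20, objective 6.
(x,y)=(1,0): 3·1+5·0=3≤8, 3·1+3·0=3≤20, objective 4.
The best lattice point is (1,1), giving 10.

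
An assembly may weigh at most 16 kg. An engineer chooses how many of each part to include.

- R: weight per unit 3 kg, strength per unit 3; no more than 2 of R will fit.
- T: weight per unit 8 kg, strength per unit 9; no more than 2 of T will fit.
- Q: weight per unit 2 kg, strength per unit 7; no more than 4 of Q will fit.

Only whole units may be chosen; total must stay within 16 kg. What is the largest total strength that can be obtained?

37

2×R and 4×Q: weight 14 ≤ 16, strength 2·3 + 4·7 = 34.
1×T and 4×Q: weight 16 ≤ 16, strength 1·9 + 4·7 = 37.
Best is 37.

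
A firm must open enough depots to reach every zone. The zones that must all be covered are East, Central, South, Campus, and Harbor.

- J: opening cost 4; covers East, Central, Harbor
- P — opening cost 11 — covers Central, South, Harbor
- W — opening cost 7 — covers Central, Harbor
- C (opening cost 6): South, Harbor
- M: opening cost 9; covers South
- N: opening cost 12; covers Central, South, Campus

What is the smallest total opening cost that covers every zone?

16

The greedy cost-per-new-zone heuristic would pick J, C, and N for 22, but a cheaper cover exists.
Choose J and N: together they cover East, Central, South, Campus, Harbor — every zone.
Total opening cost: 4 + 12 = 16.
No cover costs less than 16.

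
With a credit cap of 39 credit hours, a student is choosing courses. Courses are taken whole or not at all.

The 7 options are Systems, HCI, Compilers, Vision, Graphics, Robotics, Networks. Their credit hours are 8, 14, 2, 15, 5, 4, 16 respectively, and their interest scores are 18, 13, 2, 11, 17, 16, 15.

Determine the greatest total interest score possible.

Allowing fractional choices, the relaxed optimum would be about 71.7, but courses are indivisible.
Systems + Compilers + Graphics + Robotics + Networks: credit hours 8 + 2 + 5 + 4 + 16 = 35 ≤ 39, interest score 18 + 2 + 17 + 16 + 15 = 68.
Systems + HCI + Compilers + Graphics + Robotics: credit hours 8 + 14 + 2 + 5 + 4 = 33 ≤ 39, interest score 18 + 13 + 2 + 17 + 16 = 66.
Systems + Graphics + Robotics + Networks: credit hours 8 + 5 + 4 + 16 = 33 ≤ 39, interest score 18 + 17 + 16 + 15 = 66.
Best is Systems, Compilers, Graphics, Robotics, and Networks with total interest score 68.

68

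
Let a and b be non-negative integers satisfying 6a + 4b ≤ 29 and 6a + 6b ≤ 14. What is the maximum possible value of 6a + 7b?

14

Relaxing integrality, the LP optimum is 16.33 at (a,b) = (0, 2.33), which is not an integer point.
(a,b)=(0,2): 6·0+4·2=8≤29, 6·0+6·2=12≤14, objective 14.
(a,b)=(1,1): 6·1+4·1=10≤29, 6·1+6·1=12≤14, objective 13.
(a,b)=(0,1): 6·0+4·1=4≤29, 6·0+6·1=6≤14, objective 7.
Maximum is 14 at (a,b)=(0,2).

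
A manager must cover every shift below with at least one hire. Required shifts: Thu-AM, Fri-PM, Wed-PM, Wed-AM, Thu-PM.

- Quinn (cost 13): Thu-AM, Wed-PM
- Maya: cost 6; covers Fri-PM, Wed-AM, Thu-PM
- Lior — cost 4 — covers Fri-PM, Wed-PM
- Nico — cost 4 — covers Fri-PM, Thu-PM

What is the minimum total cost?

19

The greedy cost-per-new-shift heuristic would pick Maya, Lior, and Quinn for 23, but a cheaper cover exists.
Choose Quinn and Maya: together they cover Thu-AM, Fri-PM, Wed-PM, Wed-AM, Thu-PM — every shift.
Total cost: 13 + 6 = 19.
No cover costs less than 19.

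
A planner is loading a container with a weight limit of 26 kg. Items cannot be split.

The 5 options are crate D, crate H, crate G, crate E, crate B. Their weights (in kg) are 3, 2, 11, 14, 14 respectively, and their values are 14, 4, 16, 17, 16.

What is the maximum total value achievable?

Take crate D, crate H, and crate E: weight 3 + 2 + 14 = 19 ≤ 26, value 14 + 4 + 17 = 35.
No other feasible combination does better.

35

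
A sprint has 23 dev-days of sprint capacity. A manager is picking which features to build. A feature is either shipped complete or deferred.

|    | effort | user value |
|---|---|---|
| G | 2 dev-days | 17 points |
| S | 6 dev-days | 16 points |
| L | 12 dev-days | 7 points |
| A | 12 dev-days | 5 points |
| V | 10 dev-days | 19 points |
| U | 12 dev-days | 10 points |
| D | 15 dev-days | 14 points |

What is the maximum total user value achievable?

52

G + S + D: effort 2 + 6 + 15 = 23 ≤ 23, user value 17 + 16 + 14 = 47.
G + S + V: effort 2 + 6 + 10 = 18 ≤ 23, user value 17 + 16 + 19 = 52.
G + S + U: effort 2 + 6 + 12 = 20 ≤ 23, user value 17 + 16 + 10 = 43.
Best is G, S, and V with total user value 52.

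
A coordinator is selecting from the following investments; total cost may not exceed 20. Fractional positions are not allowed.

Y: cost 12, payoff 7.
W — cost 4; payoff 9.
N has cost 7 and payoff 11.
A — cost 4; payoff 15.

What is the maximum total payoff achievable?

35

Take W, N, and A: cost 4 + 7 + 4 = 15 ≤ 20, payoff 9 + 11 + 15 = 35.
No other feasible combination does better.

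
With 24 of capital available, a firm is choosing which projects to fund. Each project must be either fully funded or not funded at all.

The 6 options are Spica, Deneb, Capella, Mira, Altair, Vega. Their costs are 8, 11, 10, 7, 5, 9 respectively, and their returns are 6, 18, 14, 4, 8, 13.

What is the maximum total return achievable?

Treat it as a binary knapsack problem.
Allowing fractional choices, the relaxed optimum would be about 37.6, but projects are indivisible.
Deneb + Capella: cost 11 + 10 = 21 ≤ 24, return 18 + 14 = 32.
Spica + Deneb + Altair: cost 8 + 11 + 5 = 24 ≤ 24, return 6 + 18 + 8 = 32.
Capella + Altair + Vega: cost 10 + 5 + 9 = 24 ≤ 24, return 14 + 8 + 13 = 35.
Best is Capella, Altair, and Vega with total return 35.

35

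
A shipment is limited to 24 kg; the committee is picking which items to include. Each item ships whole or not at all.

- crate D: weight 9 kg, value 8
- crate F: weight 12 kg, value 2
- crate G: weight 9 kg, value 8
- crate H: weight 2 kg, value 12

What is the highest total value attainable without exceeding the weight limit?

This is a 0-1 knapsack instance.
Allowing fractional choices, the relaxed optimum would be about 28.7, but items are indivisible.
crate D + crate G + crate H: weight 9 + 9 + 2 = 20 ≤ 24, value 8 + 8 + 12 = 28.
crate F + crate G + crate H: weight 12 + 9 + 2 = 23 ≤ 24, value 2 + 8 + 12 = 22.
crate D + crate F + crate H: weight 9 + 12 + 2 = 23 ≤ 24, value 8 + 2 + 12 = 22.
Best is crate D, crate G, and crate H with total value 28.

28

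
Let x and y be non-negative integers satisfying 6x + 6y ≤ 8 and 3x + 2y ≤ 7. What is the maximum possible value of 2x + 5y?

5

The continuous relaxation peaks at (0, 1.33) with value 6.67; rounding to a feasible lattice point costs some objective.
(x,y)=(0,1) is feasible, giving 5.
(x,y)=(1,0) is feasible, giving 2.
No feasible integer point exceeds 5.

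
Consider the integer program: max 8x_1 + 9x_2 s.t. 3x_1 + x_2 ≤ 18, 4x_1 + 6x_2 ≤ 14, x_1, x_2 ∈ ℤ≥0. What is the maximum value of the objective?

(x_1,x_2)=(2,1) is feasible, giving 25.
(x_1,x_2)=(3,0) is feasible, giving 24.
(x_1,x_2)=(1,1) is feasible, giving 17.
(x_1,x_2)=(2,0) is feasible, giving 16.
Maximum is 25 at (x_1,x_2)=(2,1).

25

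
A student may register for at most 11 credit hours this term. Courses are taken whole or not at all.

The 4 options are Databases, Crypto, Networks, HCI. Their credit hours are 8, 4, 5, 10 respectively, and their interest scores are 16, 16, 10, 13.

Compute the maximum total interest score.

26

Crypto: credit hours 4 ≤ 11, interest score 16.
Databases: credit hours 8 ≤ 11, interest score 16.
Crypto + Networks: credit hours 4 + 5 = 9 ≤ 11, interest score 16 + 10 = 26.
Best is Crypto and Networks with total interest score 26.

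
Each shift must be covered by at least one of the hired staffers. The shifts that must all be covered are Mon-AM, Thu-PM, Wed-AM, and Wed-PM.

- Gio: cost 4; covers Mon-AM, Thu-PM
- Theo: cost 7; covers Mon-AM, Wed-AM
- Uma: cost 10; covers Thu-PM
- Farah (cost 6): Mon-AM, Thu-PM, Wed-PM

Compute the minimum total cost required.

The greedy cost-per-new-shift heuristic would pick Gio, Farah, and Theo for 17, but a cheaper cover exists.
Choose Theo and Farah: together they cover Mon-AM, Thu-PM, Wed-AM, Wed-PM — every shift.
Total cost: 7 + 6 = 13.
No cover costs less than 13.

13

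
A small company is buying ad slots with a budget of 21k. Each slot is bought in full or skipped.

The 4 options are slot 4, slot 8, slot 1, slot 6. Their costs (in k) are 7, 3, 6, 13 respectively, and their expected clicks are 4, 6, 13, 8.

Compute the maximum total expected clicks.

Allowing fractional choices, the relaxed optimum would be about 26.4, but ad slots are indivisible.
slot 8 + slot 1: cost 3 + 6 = 9 ≤ 21, expected clicks 6 + 13 = 19.
slot 4 + slot 8 + slot 1: cost 7 + 3 + 6 = 16 ≤ 21, expected clicks 4 + 6 + 13 = 23.
slot 1 + slot 6: cost 6 + 13 = 19 ≤ 21, expected clicks 13 + 8 = 21.
Best is slot 4, slot 8, and slot 1 with total expected clicks 23.

23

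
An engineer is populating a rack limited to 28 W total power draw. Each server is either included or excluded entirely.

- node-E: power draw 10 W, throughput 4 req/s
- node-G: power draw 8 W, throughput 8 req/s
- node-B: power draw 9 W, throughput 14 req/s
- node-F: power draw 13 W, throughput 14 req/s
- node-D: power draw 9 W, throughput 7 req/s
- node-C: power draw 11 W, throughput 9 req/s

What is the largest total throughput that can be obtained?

31

Treat it as a binary knapsack problem.
Allowing fractional choices, the relaxed optimum would be about 34.0, but servers are indivisible.
node-G + node-B + node-C: power draw 8 + 9 + 11 = 28 ≤ 28, throughput 8 + 14 + 9 = 31.
node-G + node-B + node-D: power draw 8 + 9 + 9 = 26 ≤ 28, throughput 8 + 14 + 7 = 29.
node-B + node-F: power draw 9 + 13 = 22 ≤ 28, throughput 14 + 14 = 28.
Best is node-G, node-B, and node-C with total throughput 31.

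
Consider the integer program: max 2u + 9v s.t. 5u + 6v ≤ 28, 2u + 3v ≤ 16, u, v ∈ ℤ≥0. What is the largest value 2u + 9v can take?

(u,v)=(0,4): 5·0+6·4=24≤28, 2·0+3·4=12≤16, objective 36.
(u,v)=(1,3): 5·1+6·3=23≤28, 2·1+3·3=11≤16, objective 29.
(u,v)=(0,3): 5·0+6·3=18≤28, 2·0+3·3=9≤16, objective 27.
The best lattice point is (0,4), giving 36.

36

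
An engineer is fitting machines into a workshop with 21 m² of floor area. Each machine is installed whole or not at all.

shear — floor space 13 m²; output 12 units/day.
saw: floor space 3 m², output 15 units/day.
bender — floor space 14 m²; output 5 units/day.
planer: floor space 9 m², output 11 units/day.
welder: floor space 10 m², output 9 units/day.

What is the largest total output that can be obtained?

Allowing fractional choices, the relaxed optimum would be about 34.3, but machines are indivisible.
saw + planer: floor space 3 + 9 = 12 ≤ 21, output 15 + 11 = 26.
shear + saw: floor space 13 + 3 = 16 ≤ 21, output 12 + 15 = 27.
saw + welder: floor space 3 + 10 = 13 ≤ 21, output 15 + 9 = 24.
Best is shear and saw with total output 27.

27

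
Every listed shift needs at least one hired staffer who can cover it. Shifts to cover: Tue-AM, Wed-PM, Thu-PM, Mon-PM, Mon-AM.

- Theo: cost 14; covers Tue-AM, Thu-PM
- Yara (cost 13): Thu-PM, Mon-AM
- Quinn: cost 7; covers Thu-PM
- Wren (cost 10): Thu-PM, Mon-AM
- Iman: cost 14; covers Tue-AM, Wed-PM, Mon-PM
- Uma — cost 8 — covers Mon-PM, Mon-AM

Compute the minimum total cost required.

The greedy cost-per-new-shift heuristic would pick Uma, Theo, and Iman for 36, but a cheaper cover exists.
Choose Wren and Iman: together they cover Tue-AM, Wed-PM, Thu-PM, Mon-PM, Mon-AM — every shift.
Total cost: 10 + 14 = 24.
No cover costs less than 24.

24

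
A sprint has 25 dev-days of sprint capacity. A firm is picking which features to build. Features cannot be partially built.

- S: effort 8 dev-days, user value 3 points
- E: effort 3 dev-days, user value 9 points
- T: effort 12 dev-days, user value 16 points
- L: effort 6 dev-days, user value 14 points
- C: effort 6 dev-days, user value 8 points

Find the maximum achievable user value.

39

T + L + C: effort 12 + 6 + 6 = 24 ≤ 25, user value 16 + 14 + 8 = 38.
E + T + L: effort 3 + 12 + 6 = 21 ≤ 25, user value 9 + 16 + 14 = 39.
S + E + L + C: effort 8 + 3 + 6 + 6 = 23 ≤ 25, user value 3 + 9 + 14 + 8 = 34.
Best is E, T, and L with total user value 39.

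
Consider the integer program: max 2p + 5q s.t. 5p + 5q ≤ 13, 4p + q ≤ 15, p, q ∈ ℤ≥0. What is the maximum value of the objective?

10

(p,q)=(0,2): 5·0+5·2=10≤13, 4·0+1·2=2≤15, objective 10.
(p,q)=(1,1): 5·1+5·1=10≤13, 4·1+1·1=5≤15, objective 7.
(p,q)=(0,1): 5·0+5·1=5≤13, 4·0+1·1=1≤15, objective 5.
No feasible integer point exceeds 10.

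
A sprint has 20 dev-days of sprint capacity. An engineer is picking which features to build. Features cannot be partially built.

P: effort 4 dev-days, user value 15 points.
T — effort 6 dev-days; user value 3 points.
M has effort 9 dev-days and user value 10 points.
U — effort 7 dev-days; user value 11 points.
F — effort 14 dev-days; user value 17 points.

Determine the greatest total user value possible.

36

This is a 0-1 knapsack instance.
Allowing fractional choices, the relaxed optimum would be about 36.9, but features are indivisible.
P + F: effort 4 + 14 = 18 ≤ 20, user value 15 + 17 = 32.
P + T + U: effort 4 + 6 + 7 = 17 ≤ 20, user value 15 + 3 + 11 = 29.
P + M + U: effort 4 + 9 + 7 = 20 ≤ 20, user value 15 + 10 + 11 = 36.
Best is P, M, and U with total user value 36.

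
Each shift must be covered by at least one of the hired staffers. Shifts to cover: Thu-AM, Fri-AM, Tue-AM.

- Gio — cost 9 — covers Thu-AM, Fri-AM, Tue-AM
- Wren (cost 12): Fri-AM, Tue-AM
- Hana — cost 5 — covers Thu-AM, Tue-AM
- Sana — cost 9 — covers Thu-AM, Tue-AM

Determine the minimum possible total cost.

9

The greedy cost-per-new-shift heuristic would pick Hana and Gio for 14, but a cheaper cover exists.
Gio alone covers Thu-AM, Fri-AM, Tue-AM — every shift.
Total cost: 9.
No cover costs less than 9.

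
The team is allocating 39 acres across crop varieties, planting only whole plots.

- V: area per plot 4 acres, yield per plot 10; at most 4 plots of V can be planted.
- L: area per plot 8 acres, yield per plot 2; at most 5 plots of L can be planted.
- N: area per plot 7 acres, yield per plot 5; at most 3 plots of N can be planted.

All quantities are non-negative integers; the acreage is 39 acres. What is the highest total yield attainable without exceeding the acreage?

This is a bounded integer knapsack.
4×V and 3×N: area 37 ≤ 39, yield 4·10 + 3·5 = 55.
4×V, 1×L, and 2×N: area 38 ≤ 39, yield 4·10 + 1·2 + 2·5 = 52.
Best is 55.

55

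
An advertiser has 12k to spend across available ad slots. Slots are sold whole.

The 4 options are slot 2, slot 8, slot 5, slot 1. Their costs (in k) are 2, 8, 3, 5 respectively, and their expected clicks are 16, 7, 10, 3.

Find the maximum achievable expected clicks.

This is an integer program with binary decision variables.
Allowing fractional choices, the relaxed optimum would be about 32.1, but ad slots are indivisible.
slot 2 + slot 5: cost 2 + 3 = 5 ≤ 12, expected clicks 16 + 10 = 26.
slot 2 + slot 5 + slot 1: cost 2 + 3 + 5 = 10 ≤ 12, expected clicks 16 + 10 + 3 = 29.
Best is slot 2, slot 5, and slot 1 with total expected clicks 29.

29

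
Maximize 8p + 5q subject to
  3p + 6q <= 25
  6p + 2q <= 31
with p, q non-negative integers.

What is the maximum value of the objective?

(p,q)=(4,2): 3·4+6·2=24≤25, 6·4+2·2=28≤31, objective 42.
(p,q)=(5,0): 3·5+6·0=15≤25, 6·5+2·0=30≤31, objective 40.
Maximum is 42 at (p,q)=(4,2).

42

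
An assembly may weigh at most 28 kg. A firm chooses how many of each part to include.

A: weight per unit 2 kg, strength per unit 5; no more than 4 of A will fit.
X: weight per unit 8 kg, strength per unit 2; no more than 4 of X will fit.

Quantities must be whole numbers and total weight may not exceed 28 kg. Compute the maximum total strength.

Take 4×A and 2×X: weight 24 ≤ 28, strength 4·5 + 2·2 = 24.
A has the best ratio (5/2) and is taken to its limit of 4; remaining capacity is filled optimally with the others.

24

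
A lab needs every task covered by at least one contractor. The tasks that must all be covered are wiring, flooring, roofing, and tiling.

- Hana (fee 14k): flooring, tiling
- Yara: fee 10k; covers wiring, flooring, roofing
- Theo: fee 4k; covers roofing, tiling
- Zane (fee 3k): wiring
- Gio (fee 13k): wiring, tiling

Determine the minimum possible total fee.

14

This is a weighted set-cover instance.
Choose Yara and Theo: together they cover wiring, flooring, roofing, tiling — every task.
Total fee: 10 + 4 = 14.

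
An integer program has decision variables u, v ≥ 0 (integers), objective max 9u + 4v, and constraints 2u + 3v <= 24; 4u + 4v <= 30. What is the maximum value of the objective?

The continuous relaxation peaks at (7.5, 0) with value 67.50; rounding to a feasible lattice point costs some objective.
(u,v)=(7,0): 2·7+3·0=14≤24, 4·7+4·0=28≤30, objective 63.
(u,v)=(6,1): 2·6+3·1=15≤24, 4·6+4·1=28≤30, objective 58.
The best lattice point is (7,0), giving 63.

63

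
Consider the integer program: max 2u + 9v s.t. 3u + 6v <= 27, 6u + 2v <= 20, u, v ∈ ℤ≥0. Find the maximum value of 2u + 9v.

The continuous relaxation peaks at (0, 4.5) with value 40.50; rounding to a feasible lattice point costs some objective.
(u,v)=(1,4): 3·1+6·4=27≤27, 6·1+2·4=14≤20, objective 38.
(u,v)=(0,4): 3·0+6·4=24≤27, 6·0+2·4=8≤20, objective 36.
(u,v)=(2,3): 3·2+6·3=24≤27, 6·2+2·3=18≤20, objective 31.
No feasible integer point exceeds 38.

38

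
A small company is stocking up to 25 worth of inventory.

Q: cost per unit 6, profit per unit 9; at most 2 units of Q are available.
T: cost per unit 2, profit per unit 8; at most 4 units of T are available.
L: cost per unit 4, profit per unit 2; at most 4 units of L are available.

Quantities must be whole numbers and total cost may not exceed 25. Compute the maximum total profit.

This is a bounded integer knapsack.
2×Q and 4×T: cost 20 ≤ 25, profit 2·9 + 4·8 = 50.
2×Q, 4×T, and 1×L: cost 24 ≤ 25, profit 2·9 + 4·8 + 1·2 = 52.
Best is 52.

52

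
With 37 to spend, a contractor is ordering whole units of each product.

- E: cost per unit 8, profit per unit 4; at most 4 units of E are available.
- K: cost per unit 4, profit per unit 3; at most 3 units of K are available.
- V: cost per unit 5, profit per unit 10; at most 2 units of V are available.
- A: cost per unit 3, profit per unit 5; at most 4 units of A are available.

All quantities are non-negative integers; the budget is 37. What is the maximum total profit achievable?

V has the best ratio (10/5); taking only V gives at most 2×10 = 20 (stopped by the supply cap of 2).
Mixing does better — 3×K, 2×V, and 4×A: cost 34 ≤ 37, profit 3·3 + 2·10 + 4·5 = 49.

49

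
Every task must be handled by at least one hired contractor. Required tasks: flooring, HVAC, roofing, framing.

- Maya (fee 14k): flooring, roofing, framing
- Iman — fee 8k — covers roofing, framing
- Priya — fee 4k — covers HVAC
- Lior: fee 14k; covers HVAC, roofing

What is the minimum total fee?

Choose Maya and Priya: together they cover flooring, HVAC, roofing, framing — every task.
Total fee: 14 + 4 = 18.

18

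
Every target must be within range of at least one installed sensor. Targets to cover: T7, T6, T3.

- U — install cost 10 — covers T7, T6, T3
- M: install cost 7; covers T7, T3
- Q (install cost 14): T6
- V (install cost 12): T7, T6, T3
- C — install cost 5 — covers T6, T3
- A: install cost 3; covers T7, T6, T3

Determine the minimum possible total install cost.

3

A alone covers T7, T6, T3 — every target.
Total install cost: 3.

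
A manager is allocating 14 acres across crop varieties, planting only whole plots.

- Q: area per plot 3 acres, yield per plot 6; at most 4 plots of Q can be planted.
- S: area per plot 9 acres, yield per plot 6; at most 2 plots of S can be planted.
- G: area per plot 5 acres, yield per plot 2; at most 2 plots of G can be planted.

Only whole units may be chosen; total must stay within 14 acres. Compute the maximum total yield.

24

This is a bounded integer knapsack.
Take 4×Q: area 12 ≤ 14, yield 4·6 = 24.
Q has the best ratio (6/3) and is taken to its limit of 4; remaining capacity is filled optimally with the others.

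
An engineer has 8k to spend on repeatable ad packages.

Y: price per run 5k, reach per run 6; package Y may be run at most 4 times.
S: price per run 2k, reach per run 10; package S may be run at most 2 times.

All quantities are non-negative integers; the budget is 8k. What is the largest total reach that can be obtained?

20

2×S: price 4 ≤ 8, reach 2·10 = 20.
1×Y and 1×S: price 7 ≤ 8, reach 1·6 + 1·10 = 16.
Best is 20.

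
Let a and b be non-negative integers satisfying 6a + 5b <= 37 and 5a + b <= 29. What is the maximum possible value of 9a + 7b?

53

(a,b)=(2,5): 6·2+5·5=37≤37, 5·2+1·5=15≤29, objective 53.
(a,b)=(5,1): 6·5+5·1=35≤37, 5·5+1·1=26≤29, objective 52.
(a,b)=(1,6): 6·1+5·6=36≤37, 5·1+1·6=11≤29, objective 51.
No feasible integer point exceeds 53.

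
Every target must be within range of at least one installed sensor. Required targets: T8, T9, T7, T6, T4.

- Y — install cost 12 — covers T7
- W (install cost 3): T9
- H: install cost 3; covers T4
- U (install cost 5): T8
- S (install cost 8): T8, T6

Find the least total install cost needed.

26

This is a weighted set-cover instance.
Choose Y, W, H, and S: together they cover T8, T9, T7, T6, T4 — every target.
Total install cost: 12 + 3 + 3 + 8 = 26.
No cover costs less than 26.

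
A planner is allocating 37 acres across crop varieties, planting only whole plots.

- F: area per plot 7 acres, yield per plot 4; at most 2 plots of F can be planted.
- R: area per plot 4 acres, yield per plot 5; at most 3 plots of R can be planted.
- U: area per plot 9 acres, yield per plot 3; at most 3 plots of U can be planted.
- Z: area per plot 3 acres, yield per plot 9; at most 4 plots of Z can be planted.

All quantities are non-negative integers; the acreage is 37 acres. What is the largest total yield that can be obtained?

This is a bounded integer knapsack.
1×F, 3×R, and 4×Z: area 31 ≤ 37, yield 1·4 + 3·5 + 4·9 = 55.
3×R, 1×U, and 4×Z: area 33 ≤ 37, yield 3·5 + 1·3 + 4·9 = 54.
Best is 55.

55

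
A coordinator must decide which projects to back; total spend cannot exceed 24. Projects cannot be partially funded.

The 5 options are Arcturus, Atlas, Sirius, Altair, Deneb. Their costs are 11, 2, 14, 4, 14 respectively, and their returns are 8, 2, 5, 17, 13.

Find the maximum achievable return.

This is a 0-1 knapsack instance.
Atlas + Altair + Deneb: cost 2 + 4 + 14 = 20 ≤ 24, return 2 + 17 + 13 = 32.
Altair + Deneb: cost 4 + 14 = 18 ≤ 24, return 17 + 13 = 30.
Best is Atlas, Altair, and Deneb with total return 32.

32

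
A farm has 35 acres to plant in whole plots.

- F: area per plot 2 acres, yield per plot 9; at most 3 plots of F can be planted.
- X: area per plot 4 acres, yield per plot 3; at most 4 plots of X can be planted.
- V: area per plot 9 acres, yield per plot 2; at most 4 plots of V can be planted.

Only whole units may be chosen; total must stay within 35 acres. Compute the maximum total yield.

41

This is a bounded integer knapsack.
Take 3×F, 4×X, and 1×V: area 31 ≤ 35, yield 3·9 + 4·3 + 1·2 = 41.
F has the best ratio (9/2) and is taken to its limit of 3; remaining capacity is filled optimally with the others.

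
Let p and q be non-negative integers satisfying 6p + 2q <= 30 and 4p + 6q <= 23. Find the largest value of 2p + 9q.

Relaxing integrality, the LP optimum is 34.50 at (p,q) = (0, 3.83), which is not an integer point.
(p,q)=(1,3): 6·1+2·3=12≤30, 4·1+6·3=22≤23, objective 29.
(p,q)=(0,3): 6·0+2·3=6≤30, 4·0+6·3=18≤23, objective 27.
(p,q)=(2,2): 6·2+2·2=16≤30, 4·2+6·2=20≤23, objective 22.
The best lattice point is (1,3), giving 29.

29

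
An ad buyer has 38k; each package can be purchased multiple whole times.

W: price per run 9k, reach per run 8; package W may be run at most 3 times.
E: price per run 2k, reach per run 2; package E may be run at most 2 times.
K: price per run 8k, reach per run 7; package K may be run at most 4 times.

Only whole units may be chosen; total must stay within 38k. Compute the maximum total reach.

34

This is a bounded integer knapsack.
E has the best ratio (2/2); taking only E gives at most 2×2 = 4 (stopped by the supply cap of 2).
Mixing does better — 2×W, 2×E, and 2×K: price 38 ≤ 38, reach 2·8 + 2·2 + 2·7 = 34.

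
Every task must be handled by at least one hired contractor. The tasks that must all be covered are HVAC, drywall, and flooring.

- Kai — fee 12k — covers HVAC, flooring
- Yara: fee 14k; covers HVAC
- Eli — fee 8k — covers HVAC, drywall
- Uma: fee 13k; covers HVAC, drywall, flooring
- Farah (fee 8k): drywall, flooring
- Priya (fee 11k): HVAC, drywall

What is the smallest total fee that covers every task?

This is a weighted set-cover instance.
Uma alone covers HVAC, drywall, flooring — every task.
Total fee: 13.

13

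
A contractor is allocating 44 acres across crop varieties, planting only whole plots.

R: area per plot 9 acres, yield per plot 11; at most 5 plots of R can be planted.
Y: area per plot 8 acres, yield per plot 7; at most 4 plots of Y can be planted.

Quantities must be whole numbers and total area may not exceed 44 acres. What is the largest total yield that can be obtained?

Take 4×R and 1×Y: area 44 ≤ 44, yield 4·11 + 1·7 = 51.
No other integer combination yields more.

51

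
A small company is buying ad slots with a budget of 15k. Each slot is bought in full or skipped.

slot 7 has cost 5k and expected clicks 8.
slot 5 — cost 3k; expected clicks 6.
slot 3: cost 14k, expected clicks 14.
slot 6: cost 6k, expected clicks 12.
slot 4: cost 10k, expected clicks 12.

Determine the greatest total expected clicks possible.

This is an integer program with binary decision variables.
slot 7 + slot 6: cost 5 + 6 = 11 ≤ 15, expected clicks 8 + 12 = 20.
slot 7 + slot 5 + slot 6: cost 5 + 3 + 6 = 14 ≤ 15, expected clicks 8 + 6 + 12 = 26.
Best is slot 7, slot 5, and slot 6 with total expected clicks 26.

26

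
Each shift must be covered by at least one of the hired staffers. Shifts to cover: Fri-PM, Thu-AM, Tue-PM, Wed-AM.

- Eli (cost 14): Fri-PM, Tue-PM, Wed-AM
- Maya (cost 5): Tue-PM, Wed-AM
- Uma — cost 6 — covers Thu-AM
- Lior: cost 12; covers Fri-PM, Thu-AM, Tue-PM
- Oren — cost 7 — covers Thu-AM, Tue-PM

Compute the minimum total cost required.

The greedy cost-per-new-shift heuristic would pick Maya, Uma, and Lior for 23, but a cheaper cover exists.
Choose Maya and Lior: together they cover Fri-PM, Thu-AM, Tue-PM, Wed-AM — every shift.
Total cost: 5 + 12 = 17.
No cover costs less than 17.

17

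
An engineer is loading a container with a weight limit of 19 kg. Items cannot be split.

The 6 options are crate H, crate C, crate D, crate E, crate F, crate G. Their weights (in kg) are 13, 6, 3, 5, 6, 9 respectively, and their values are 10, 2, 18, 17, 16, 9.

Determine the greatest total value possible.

51

Allowing fractional choices, the relaxed optimum would be about 56.0, but items are indivisible.
crate D + crate E + crate G: weight 3 + 5 + 9 = 17 ≤ 19, value 18 + 17 + 9 = 44.
crate D + crate E + crate F: weight 3 + 5 + 6 = 14 ≤ 19, value 18 + 17 + 16 = 51.
crate D + crate F + crate G: weight 3 + 6 + 9 = 18 ≤ 19, value 18 + 16 + 9 = 43.
Best is crate D, crate E, and crate F with total value 51.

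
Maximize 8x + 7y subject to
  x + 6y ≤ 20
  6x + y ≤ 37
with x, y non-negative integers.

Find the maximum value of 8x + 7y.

55

(x,y)=(6,1): 1·6+6·1=12≤20, 6·6+1·1=37≤37, objective 55.
(x,y)=(5,2): 1·5+6·2=17≤20, 6·5+1·2=32≤37, objective 54.
No feasible integer point exceeds 55.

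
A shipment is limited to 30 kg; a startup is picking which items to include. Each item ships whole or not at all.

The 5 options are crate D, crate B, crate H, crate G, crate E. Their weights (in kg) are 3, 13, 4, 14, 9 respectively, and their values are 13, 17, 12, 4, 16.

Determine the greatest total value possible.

Take crate D, crate B, crate H, and crate E: weight 3 + 13 + 4 + 9 = 29 ≤ 30, value 13 + 17 + 12 + 16 = 58.
No other feasible combination does better.

58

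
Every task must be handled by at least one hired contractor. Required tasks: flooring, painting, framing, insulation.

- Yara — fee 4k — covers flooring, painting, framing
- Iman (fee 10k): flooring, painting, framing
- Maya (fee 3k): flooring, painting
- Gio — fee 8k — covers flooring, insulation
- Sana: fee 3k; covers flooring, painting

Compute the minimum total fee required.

12

This is an integer covering problem.
Choose Yara and Gio: together they cover flooring, painting, framing, insulation — every task.
Total fee: 4 + 8 = 12.
No cover costs less than 12.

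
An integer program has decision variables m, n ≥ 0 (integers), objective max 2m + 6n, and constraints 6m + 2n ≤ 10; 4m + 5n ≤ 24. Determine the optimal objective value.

(m,n)=(0,4): 6·0+2·4=8≤10, 4·0+5·4=20≤24, objective 24.
(m,n)=(0,3): 6·0+2·3=6≤10, 4·0+5·3=15≤24, objective 18.
The best lattice point is (0,4), giving 24.

24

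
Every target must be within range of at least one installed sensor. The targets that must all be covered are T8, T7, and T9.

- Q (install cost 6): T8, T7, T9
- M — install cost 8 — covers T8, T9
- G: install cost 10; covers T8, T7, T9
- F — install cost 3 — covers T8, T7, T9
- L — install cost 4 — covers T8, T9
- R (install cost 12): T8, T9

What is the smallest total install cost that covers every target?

This is an integer covering problem.
F alone covers T8, T7, T9 — every target.
Total install cost: 3.
No cover costs less than 3.

3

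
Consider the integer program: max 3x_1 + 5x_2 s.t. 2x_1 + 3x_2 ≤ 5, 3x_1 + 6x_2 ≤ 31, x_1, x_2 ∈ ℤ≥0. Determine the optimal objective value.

The continuous relaxation peaks at (0, 1.67) with value 8.33; rounding to a feasible lattice point costs some objective.
(x_1,x_2)=(1,1): 2·1+3·1=5≤5, 3·1+6·1=9≤31, objective 8.
(x_1,x_2)=(2,0): 2·2+3·0=4≤5, 3·2+6·0=6≤31, objective 6.
Maximum is 8 at (x_1,x_2)=(1,1).

8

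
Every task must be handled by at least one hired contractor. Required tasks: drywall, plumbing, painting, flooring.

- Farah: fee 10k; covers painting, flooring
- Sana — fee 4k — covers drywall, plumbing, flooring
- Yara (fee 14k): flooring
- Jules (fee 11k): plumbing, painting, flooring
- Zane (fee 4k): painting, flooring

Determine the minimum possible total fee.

8

Choose Sana and Zane: together they cover drywall, plumbing, painting, flooring — every task.
Total fee: 4 + 4 = 8.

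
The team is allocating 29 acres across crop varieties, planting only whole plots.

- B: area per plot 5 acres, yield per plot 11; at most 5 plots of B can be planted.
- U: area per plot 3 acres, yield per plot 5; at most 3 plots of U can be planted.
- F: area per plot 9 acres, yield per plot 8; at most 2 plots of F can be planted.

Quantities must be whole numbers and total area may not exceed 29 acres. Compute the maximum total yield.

60

This is a bounded integer knapsack.
Take 5×B and 1×U: area 28 ≤ 29, yield 5·11 + 1·5 = 60.
B has the best ratio (11/5) and is taken to its limit of 5; remaining capacity is filled optimally with the others.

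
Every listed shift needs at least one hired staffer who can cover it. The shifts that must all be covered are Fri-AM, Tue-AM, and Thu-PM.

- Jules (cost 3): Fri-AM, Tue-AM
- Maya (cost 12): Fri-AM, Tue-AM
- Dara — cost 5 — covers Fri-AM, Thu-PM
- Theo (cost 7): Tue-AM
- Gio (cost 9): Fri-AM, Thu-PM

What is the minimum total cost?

This is a weighted set-cover instance.
Choose Jules and Dara: together they cover Fri-AM, Tue-AM, Thu-PM — every shift.
Total cost: 3 + 5 = 8.

8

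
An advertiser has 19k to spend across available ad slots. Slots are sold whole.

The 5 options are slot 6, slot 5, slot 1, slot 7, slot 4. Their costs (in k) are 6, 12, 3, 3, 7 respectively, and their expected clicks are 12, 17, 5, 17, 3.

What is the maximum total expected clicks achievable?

39

Allowing fractional choices, the relaxed optimum would be about 43.9, but ad slots are indivisible.
slot 5 + slot 1 + slot 7: cost 12 + 3 + 3 = 18 ≤ 19, expected clicks 17 + 5 + 17 = 39.
slot 6 + slot 1 + slot 7 + slot 4: cost 6 + 3 + 3 + 7 = 19 ≤ 19, expected clicks 12 + 5 + 17 + 3 = 37.
slot 6 + slot 1 + slot 7: cost 6 + 3 + 3 = 12 ≤ 19, expected clicks 12 + 5 + 17 = 34.
Best is slot 5, slot 1, and slot 7 with total expected clicks 39.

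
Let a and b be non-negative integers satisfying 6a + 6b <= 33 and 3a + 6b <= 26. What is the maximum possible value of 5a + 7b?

31

Relaxing integrality, the LP optimum is 33.83 at (a,b) = (2.33, 3.17), which is not an integer point.
(a,b)=(2,3): 6·2+6·3=30≤33, 3·2+6·3=24≤26, objective 31.
(a,b)=(3,2): 6·3+6·2=30≤33, 3·3+6·2=21≤26, objective 29.
No feasible integer point exceeds 31.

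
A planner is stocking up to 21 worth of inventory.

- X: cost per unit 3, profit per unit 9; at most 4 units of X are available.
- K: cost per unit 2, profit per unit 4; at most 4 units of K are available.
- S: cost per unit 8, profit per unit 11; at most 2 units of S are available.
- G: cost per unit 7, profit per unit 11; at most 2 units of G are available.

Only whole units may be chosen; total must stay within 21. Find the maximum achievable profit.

4×X, 1×K, and 1×G: cost 21 ≤ 21, profit 4·9 + 1·4 + 1·11 = 51.
4×X and 4×K: cost 20 ≤ 21, profit 4·9 + 4·4 = 52.
Best is 52.

52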